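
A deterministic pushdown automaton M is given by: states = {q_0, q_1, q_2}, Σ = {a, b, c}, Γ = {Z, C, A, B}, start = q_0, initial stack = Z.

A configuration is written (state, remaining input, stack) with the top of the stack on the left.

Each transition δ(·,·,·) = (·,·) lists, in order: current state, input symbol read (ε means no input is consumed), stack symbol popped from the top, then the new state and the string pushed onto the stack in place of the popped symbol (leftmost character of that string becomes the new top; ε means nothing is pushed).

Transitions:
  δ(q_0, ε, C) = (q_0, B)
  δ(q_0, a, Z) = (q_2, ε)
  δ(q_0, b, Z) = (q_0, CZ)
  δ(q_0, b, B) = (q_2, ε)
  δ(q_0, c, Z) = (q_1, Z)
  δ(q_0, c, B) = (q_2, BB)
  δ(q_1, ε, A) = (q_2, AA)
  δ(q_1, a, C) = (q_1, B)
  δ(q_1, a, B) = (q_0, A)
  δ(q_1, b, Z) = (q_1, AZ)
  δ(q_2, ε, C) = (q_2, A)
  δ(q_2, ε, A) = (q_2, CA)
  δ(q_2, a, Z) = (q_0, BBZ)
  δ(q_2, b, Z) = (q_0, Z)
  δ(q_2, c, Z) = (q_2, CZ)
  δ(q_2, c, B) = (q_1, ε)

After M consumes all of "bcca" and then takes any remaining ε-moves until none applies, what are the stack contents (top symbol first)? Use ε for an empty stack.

(q_0, bcca, Z) ⊢ (q_0, cca, CZ) ⊢ (q_0, cca, BZ) ⊢ (q_2, ca, BBZ) ⊢ (q_1, a, BZ) ⊢ (q_0, ε, AZ)
All input consumed in state q_0 with stack AZ.

AZ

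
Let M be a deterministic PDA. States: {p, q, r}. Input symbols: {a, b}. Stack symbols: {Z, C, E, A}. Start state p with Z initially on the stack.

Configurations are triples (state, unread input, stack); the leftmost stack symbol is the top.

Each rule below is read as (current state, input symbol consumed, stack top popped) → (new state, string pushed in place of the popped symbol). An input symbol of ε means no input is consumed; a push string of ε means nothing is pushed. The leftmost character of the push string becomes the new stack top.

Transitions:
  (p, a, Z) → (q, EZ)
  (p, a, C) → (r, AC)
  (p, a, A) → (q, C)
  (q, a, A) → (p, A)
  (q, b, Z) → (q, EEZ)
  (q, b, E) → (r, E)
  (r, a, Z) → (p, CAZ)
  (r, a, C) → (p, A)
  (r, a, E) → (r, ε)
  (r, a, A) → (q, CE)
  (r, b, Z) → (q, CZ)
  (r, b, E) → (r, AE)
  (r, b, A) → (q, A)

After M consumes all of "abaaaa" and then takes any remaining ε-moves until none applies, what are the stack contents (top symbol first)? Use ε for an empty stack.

CECAZ

(p, abaaaa, Z)
  read a, top Z: go to q, push EZ → (q, baaaa, EZ)
  read b, top E: go to r, push E → (r, aaaa, EZ)
  read a, top E: go to r, push ε → (r, aaa, Z)
  read a, top Z: go to p, push CAZ → (p, aa, CAZ)
  read a, top C: go to r, push AC → (r, a, ACAZ)
  read a, top A: go to q, push CE → (q, ε, CECAZ)
All input consumed in state q with stack CECAZ.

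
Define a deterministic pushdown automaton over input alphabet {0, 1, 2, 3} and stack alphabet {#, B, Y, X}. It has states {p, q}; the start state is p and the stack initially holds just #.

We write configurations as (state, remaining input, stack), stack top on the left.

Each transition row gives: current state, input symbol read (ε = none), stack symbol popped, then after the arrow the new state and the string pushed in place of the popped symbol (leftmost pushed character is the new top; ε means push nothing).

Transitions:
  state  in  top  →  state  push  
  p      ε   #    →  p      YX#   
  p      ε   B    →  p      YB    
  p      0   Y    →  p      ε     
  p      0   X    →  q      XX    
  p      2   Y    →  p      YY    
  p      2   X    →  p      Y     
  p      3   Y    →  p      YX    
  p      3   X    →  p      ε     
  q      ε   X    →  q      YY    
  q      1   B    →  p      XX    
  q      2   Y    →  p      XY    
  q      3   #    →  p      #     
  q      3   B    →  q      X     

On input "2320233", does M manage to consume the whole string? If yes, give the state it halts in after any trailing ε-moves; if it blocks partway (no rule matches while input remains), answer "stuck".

p

(p, 2320233, #) ⊢ (p, 2320233, YX#) ⊢ (p, 320233, YYX#) ⊢ (p, 20233, YXYX#) ⊢ (p, 0233, YYXYX#) ⊢ (p, 233, YXYX#) ⊢ (p, 33, YYXYX#) ⊢ (p, 3, YXYXYX#) ⊢ (p, ε, YXXYXYX#)
All input consumed; M is in state p.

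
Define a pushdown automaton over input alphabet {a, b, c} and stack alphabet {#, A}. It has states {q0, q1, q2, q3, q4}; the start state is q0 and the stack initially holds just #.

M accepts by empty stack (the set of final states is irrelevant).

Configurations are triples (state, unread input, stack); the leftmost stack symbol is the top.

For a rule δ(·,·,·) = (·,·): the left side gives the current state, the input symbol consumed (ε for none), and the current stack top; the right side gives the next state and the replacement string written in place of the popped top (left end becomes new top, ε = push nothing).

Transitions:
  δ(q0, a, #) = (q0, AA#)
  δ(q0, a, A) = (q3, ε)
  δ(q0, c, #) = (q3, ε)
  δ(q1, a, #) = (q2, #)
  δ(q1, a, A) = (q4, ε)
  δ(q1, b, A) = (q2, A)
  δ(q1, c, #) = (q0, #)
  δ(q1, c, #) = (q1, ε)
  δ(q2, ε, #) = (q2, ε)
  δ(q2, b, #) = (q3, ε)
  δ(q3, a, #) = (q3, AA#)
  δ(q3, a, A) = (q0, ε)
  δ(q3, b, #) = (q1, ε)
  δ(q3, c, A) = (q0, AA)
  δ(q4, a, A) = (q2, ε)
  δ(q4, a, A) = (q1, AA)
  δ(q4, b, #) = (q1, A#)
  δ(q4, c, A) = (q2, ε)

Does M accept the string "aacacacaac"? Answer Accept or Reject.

Accept

One accepting computation: (q0, aacacacaac, #) ⊢ (q0, acacacaac, AA#) ⊢ (q3, cacacaac, A#) ⊢ (q0, acacaac, AA#) ⊢ (q3, cacaac, A#) ⊢ (q0, acaac, AA#) ⊢ (q3, caac, A#) ⊢ (q0, aac, AA#) ⊢ (q3, ac, A#) ⊢ (q0, c, #) ⊢ (q3, ε, ε)
All input consumed and the stack is empty.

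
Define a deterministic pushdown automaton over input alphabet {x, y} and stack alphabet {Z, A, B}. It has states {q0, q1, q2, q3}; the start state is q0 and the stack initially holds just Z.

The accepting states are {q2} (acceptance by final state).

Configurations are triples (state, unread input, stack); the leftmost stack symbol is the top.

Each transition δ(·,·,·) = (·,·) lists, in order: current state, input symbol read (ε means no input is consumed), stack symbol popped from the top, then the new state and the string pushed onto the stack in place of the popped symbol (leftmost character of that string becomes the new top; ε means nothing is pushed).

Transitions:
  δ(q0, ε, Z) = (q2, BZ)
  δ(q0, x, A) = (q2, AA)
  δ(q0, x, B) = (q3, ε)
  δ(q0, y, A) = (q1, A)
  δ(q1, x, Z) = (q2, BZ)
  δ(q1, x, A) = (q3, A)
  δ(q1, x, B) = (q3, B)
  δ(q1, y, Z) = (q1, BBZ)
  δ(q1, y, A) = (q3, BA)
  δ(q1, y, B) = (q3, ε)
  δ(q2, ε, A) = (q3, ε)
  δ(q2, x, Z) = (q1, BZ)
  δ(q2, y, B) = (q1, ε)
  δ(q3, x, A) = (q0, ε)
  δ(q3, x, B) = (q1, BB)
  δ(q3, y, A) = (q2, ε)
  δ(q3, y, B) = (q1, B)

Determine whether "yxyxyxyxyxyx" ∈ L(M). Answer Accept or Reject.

Accept

(q0, yxyxyxyxyxyx, Z)
  ε-move, top Z: go to q2, push BZ → (q2, yxyxyxyxyxyx, BZ)
  read y, top B: go to q1, push ε → (q1, xyxyxyxyxyx, Z)
  read x, top Z: go to q2, push BZ → (q2, yxyxyxyxyx, BZ)
  read y, top B: go to q1, push ε → (q1, xyxyxyxyx, Z)
  read x, top Z: go to q2, push BZ → (q2, yxyxyxyx, BZ)
  read y, top B: go to q1, push ε → (q1, xyxyxyx, Z)
  read x, top Z: go to q2, push BZ → (q2, yxyxyx, BZ)
  read y, top B: go to q1, push ε → (q1, xyxyx, Z)
  read x, top Z: go to q2, push BZ → (q2, yxyx, BZ)
  read y, top B: go to q1, push ε → (q1, xyx, Z)
  read x, top Z: go to q2, push BZ → (q2, yx, BZ)
  read y, top B: go to q1, push ε → (q1, x, Z)
  read x, top Z: go to q2, push BZ → (q2, ε, BZ)
All input consumed; state q2 ∈ F.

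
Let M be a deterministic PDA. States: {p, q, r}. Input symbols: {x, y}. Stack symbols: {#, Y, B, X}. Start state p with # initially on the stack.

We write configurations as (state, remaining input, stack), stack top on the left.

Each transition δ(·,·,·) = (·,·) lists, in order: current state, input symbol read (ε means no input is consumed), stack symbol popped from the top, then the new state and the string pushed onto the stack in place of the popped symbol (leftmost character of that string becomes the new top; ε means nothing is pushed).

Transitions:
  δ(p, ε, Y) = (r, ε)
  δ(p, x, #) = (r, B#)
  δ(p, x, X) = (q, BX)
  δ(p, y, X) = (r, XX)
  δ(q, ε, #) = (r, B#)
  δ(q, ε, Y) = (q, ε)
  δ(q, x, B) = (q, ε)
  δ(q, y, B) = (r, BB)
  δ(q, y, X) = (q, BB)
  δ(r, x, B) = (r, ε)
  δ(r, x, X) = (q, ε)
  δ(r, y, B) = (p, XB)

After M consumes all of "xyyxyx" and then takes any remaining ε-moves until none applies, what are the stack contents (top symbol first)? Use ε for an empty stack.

BB#

(p, xyyxyx, #)
  read x, top #: go to r, push B# → (r, yyxyx, B#)
  read y, top B: go to p, push XB → (p, yxyx, XB#)
  read y, top X: go to r, push XX → (r, xyx, XXB#)
  read x, top X: go to q, push ε → (q, yx, XB#)
  read y, top X: go to q, push BB → (q, x, BBB#)
  read x, top B: go to q, push ε → (q, ε, BB#)
All input consumed in state q with stack BB#.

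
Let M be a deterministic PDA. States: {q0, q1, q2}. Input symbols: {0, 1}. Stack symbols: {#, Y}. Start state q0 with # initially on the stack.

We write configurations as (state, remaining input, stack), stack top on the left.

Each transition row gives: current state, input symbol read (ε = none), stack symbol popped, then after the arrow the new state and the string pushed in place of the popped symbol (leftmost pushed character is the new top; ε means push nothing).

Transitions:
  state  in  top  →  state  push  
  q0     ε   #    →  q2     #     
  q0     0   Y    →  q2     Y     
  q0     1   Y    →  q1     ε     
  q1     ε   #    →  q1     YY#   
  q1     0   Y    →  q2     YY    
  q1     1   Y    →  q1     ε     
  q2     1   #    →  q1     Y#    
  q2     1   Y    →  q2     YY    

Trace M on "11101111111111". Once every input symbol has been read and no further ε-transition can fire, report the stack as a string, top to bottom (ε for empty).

YYYYYYYYYYYY#

(q0, 11101111111111, #)
  ε-move, top #: go to q2, push # → (q2, 11101111111111, #)
  read 1, top #: go to q1, push Y# → (q1, 1101111111111, Y#)
  read 1, top Y: go to q1, push ε → (q1, 101111111111, #)
  ε-move, top #: go to q1, push YY# → (q1, 101111111111, YY#)
  read 1, top Y: go to q1, push ε → (q1, 01111111111, Y#)
  read 0, top Y: go to q2, push YY → (q2, 1111111111, YY#)
  read 1, top Y: go to q2, push YY → (q2, 111111111, YYY#)
  read 1, top Y: go to q2, push YY → (q2, 11111111, YYYY#)
  read 1, top Y: go to q2, push YY → (q2, 1111111, YYYYY#)
  read 1, top Y: go to q2, push YY → (q2, 111111, YYYYYY#)
  read 1, top Y: go to q2, push YY → (q2, 11111, YYYYYYY#)
  read 1, top Y: go to q2, push YY → (q2, 1111, YYYYYYYY#)
  read 1, top Y: go to q2, push YY → (q2, 111, YYYYYYYYY#)
  read 1, top Y: go to q2, push YY → (q2, 11, YYYYYYYYYY#)
  read 1, top Y: go to q2, push YY → (q2, 1, YYYYYYYYYYY#)
  read 1, top Y: go to q2, push YY → (q2, ε, YYYYYYYYYYYY#)
All input consumed in state q2 with stack YYYYYYYYYYYY#.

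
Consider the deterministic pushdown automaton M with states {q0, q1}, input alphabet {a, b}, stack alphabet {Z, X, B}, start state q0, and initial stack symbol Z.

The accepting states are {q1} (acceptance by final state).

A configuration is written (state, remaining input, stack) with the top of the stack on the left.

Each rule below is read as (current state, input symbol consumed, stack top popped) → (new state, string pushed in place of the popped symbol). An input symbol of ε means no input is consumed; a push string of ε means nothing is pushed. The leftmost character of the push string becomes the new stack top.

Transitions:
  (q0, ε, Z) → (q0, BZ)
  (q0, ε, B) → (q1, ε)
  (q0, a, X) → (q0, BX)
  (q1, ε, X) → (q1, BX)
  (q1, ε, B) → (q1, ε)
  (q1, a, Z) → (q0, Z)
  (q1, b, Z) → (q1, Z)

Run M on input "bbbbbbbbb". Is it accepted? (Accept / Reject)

Accept

(q0, bbbbbbbbb, Z)
  ε-move, top Z: go to q0, push BZ → (q0, bbbbbbbbb, BZ)
  ε-move, top B: go to q1, push ε → (q1, bbbbbbbbb, Z)
  read b, top Z: go to q1, push Z → (q1, bbbbbbbb, Z)
  read b, top Z: go to q1, push Z → (q1, bbbbbbb, Z)
  read b, top Z: go to q1, push Z → (q1, bbbbbb, Z)
  read b, top Z: go to q1, push Z → (q1, bbbbb, Z)
  read b, top Z: go to q1, push Z → (q1, bbbb, Z)
  read b, top Z: go to q1, push Z → (q1, bbb, Z)
  read b, top Z: go to q1, push Z → (q1, bb, Z)
  read b, top Z: go to q1, push Z → (q1, b, Z)
  read b, top Z: go to q1, push Z → (q1, ε, Z)
All input consumed; state q1 ∈ F.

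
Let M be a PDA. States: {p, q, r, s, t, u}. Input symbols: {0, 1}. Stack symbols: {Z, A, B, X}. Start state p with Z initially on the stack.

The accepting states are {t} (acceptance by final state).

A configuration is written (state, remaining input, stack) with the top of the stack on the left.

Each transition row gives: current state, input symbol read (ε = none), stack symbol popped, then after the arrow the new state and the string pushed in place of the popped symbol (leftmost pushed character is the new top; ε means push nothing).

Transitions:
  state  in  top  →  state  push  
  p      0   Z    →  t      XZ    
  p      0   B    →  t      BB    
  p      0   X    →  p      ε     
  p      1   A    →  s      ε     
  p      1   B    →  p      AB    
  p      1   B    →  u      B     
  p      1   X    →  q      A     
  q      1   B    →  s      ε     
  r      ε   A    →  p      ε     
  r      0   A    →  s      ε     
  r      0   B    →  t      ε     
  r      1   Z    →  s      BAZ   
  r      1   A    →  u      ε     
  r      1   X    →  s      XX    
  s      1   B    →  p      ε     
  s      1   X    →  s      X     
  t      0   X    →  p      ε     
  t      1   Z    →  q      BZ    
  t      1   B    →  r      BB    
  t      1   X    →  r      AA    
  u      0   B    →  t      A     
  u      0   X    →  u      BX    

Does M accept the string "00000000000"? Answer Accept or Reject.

One accepting computation: (p, 00000000000, Z) ⊢ (t, 0000000000, XZ) ⊢ (p, 000000000, Z) ⊢ (t, 00000000, XZ) ⊢ (p, 0000000, Z) ⊢ (t, 000000, XZ) ⊢ (p, 00000, Z) ⊢ (t, 0000, XZ) ⊢ (p, 000, Z) ⊢ (t, 00, XZ) ⊢ (p, 0, Z) ⊢ (t, ε, XZ)
All input consumed and state t ∈ F.

Accept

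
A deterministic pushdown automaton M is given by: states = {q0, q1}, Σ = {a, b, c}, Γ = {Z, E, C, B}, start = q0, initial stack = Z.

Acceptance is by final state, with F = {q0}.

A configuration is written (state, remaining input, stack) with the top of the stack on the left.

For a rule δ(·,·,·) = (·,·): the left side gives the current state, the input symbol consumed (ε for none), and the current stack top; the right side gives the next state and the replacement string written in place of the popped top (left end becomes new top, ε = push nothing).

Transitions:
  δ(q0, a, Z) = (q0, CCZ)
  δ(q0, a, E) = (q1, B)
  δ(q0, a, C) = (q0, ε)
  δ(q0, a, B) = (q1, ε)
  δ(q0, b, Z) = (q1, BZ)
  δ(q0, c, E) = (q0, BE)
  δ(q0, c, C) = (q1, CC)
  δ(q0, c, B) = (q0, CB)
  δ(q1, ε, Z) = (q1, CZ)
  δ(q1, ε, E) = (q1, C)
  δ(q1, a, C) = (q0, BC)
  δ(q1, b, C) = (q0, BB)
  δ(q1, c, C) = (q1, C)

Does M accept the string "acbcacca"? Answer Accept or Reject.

(q0, acbcacca, Z) ⊢ (q0, cbcacca, CCZ) ⊢ (q1, bcacca, CCCZ) ⊢ (q0, cacca, BBCCZ) ⊢ (q0, acca, CBBCCZ) ⊢ (q0, cca, BBCCZ) ⊢ (q0, ca, CBBCCZ) ⊢ (q1, a, CCBBCCZ) ⊢ (q0, ε, BCCBBCCZ)
All input consumed; state q0 ∈ F.

Accept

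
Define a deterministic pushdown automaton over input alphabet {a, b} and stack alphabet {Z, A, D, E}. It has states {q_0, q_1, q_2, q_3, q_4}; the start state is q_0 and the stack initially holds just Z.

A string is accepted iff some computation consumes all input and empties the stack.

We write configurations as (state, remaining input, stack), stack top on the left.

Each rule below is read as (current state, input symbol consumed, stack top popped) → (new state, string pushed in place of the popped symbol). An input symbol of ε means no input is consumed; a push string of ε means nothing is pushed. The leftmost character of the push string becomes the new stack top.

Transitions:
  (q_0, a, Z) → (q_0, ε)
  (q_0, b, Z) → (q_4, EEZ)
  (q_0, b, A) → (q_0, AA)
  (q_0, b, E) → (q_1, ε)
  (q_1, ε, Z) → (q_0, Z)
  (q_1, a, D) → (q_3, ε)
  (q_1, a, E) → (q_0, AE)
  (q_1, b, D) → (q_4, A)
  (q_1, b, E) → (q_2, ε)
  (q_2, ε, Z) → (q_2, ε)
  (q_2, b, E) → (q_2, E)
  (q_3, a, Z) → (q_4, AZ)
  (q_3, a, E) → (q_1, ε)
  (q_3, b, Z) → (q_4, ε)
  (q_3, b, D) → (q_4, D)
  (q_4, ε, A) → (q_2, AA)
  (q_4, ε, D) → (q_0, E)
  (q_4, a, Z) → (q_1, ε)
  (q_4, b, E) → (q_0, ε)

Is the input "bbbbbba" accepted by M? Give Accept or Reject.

Accept

(q_0, bbbbbba, Z)
  read b, top Z: go to q_4, push EEZ → (q_4, bbbbba, EEZ)
  read b, top E: go to q_0, push ε → (q_0, bbbba, EZ)
  read b, top E: go to q_1, push ε → (q_1, bbba, Z)
  ε-move, top Z: go to q_0, push Z → (q_0, bbba, Z)
  read b, top Z: go to q_4, push EEZ → (q_4, bba, EEZ)
  read b, top E: go to q_0, push ε → (q_0, ba, EZ)
  read b, top E: go to q_1, push ε → (q_1, a, Z)
  ε-move, top Z: go to q_0, push Z → (q_0, a, Z)
  read a, top Z: go to q_0, push ε → (q_0, ε, ε)
All input consumed and the stack is empty.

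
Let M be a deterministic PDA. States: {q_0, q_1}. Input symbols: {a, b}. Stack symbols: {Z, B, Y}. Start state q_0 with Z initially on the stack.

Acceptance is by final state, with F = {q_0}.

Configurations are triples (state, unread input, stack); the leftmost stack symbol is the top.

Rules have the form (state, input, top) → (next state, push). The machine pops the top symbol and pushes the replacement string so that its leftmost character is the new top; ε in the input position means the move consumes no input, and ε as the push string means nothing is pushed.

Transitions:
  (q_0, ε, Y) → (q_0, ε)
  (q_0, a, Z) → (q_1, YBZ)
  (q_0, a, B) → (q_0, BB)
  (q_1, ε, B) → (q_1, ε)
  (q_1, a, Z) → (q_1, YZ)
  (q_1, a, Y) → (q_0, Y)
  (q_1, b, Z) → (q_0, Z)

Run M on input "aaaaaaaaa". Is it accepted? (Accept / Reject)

Accept

(q_0, aaaaaaaaa, Z)
  read a, top Z: go to q_1, push YBZ → (q_1, aaaaaaaa, YBZ)
  read a, top Y: go to q_0, push Y → (q_0, aaaaaaa, YBZ)
  ε-move, top Y: go to q_0, push ε → (q_0, aaaaaaa, BZ)
  read a, top B: go to q_0, push BB → (q_0, aaaaaa, BBZ)
  read a, top B: go to q_0, push BB → (q_0, aaaaa, BBBZ)
  read a, top B: go to q_0, push BB → (q_0, aaaa, BBBBZ)
  read a, top B: go to q_0, push BB → (q_0, aaa, BBBBBZ)
  read a, top B: go to q_0, push BB → (q_0, aa, BBBBBBZ)
  read a, top B: go to q_0, push BB → (q_0, a, BBBBBBBZ)
  read a, top B: go to q_0, push BB → (q_0, ε, BBBBBBBBZ)
All input consumed; state q_0 ∈ F.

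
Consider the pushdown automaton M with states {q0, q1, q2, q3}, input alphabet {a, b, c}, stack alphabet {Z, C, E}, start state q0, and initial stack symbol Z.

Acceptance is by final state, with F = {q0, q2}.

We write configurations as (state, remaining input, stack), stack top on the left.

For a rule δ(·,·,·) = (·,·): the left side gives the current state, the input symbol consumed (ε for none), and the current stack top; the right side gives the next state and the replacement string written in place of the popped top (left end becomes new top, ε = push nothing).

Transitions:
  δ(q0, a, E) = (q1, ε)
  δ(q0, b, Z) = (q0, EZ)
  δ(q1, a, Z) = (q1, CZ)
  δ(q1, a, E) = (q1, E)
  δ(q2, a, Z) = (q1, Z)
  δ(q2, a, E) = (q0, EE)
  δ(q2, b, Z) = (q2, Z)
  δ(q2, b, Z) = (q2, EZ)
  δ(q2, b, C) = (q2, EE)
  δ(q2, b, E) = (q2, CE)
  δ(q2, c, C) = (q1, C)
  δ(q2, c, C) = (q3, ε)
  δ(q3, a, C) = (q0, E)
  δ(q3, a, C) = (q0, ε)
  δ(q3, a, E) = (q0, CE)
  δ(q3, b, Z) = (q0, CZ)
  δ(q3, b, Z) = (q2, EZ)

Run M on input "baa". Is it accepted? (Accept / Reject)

No computation consumes all input and reaches a final state.

Reject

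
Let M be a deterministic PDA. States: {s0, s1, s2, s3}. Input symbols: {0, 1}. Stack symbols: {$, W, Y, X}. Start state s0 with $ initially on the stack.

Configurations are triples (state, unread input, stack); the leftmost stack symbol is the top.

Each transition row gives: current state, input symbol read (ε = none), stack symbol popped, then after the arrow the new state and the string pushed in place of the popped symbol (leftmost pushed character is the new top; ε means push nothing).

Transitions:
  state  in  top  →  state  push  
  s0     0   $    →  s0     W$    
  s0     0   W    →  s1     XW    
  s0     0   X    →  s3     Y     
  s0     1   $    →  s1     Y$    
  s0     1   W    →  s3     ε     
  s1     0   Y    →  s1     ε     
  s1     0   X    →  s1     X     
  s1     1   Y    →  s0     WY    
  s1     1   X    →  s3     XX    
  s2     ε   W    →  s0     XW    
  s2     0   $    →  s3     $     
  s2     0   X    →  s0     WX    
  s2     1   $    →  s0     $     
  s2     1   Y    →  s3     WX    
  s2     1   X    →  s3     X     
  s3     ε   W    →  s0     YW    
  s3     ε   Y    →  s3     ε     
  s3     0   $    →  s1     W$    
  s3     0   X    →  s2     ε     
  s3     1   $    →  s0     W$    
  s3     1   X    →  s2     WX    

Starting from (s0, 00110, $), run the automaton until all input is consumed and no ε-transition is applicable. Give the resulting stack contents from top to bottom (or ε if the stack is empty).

(s0, 00110, $) ⊢ (s0, 0110, W$) ⊢ (s1, 110, XW$) ⊢ (s3, 10, XXW$) ⊢ (s2, 0, WXXW$) ⊢ (s0, 0, XWXXW$) ⊢ (s3, ε, YWXXW$) ⊢ (s3, ε, WXXW$) ⊢ (s0, ε, YWXXW$)
All input consumed in state s0 with stack YWXXW$.

YWXXW$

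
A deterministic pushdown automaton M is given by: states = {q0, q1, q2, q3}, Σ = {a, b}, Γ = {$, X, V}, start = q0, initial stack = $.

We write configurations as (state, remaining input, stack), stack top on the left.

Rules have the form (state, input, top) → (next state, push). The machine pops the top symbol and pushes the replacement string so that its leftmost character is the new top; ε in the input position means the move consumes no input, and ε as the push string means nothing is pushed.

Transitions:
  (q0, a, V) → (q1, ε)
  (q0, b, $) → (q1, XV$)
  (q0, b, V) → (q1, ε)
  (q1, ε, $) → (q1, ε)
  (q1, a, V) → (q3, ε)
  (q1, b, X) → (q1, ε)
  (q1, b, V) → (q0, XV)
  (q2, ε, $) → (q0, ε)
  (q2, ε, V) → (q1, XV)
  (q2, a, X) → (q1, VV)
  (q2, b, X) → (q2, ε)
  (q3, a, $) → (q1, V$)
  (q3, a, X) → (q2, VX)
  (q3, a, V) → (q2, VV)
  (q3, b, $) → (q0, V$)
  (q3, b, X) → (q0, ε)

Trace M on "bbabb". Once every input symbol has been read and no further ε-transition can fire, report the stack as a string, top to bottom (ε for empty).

(q0, bbabb, $)
  read b, top $: go to q1, push XV$ → (q1, babb, XV$)
  read b, top X: go to q1, push ε → (q1, abb, V$)
  read a, top V: go to q3, push ε → (q3, bb, $)
  read b, top $: go to q0, push V$ → (q0, b, V$)
  read b, top V: go to q1, push ε → (q1, ε, $)
  ε-move, top $: go to q1, push ε → (q1, ε, ε)
All input consumed in state q1 with stack ε.

ε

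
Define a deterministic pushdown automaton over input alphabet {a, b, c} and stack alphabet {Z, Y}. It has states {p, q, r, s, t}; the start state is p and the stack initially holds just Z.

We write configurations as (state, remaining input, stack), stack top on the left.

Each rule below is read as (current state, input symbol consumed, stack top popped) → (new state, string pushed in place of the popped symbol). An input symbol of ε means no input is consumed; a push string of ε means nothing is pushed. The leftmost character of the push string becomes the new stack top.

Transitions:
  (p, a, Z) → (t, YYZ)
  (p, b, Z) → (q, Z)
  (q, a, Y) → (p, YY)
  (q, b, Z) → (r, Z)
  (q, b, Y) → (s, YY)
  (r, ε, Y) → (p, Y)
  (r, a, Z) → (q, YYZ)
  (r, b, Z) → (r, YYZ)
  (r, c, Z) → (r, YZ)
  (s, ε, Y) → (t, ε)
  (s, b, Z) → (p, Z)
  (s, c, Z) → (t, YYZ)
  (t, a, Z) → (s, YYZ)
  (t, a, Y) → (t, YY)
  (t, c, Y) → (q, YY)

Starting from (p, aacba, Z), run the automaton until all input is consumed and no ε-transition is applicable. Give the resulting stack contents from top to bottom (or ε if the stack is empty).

YYYYYZ

(p, aacba, Z)
  read a, top Z: go to t, push YYZ → (t, acba, YYZ)
  read a, top Y: go to t, push YY → (t, cba, YYYZ)
  read c, top Y: go to q, push YY → (q, ba, YYYYZ)
  read b, top Y: go to s, push YY → (s, a, YYYYYZ)
  ε-move, top Y: go to t, push ε → (t, a, YYYYZ)
  read a, top Y: go to t, push YY → (t, ε, YYYYYZ)
All input consumed in state t with stack YYYYYZ.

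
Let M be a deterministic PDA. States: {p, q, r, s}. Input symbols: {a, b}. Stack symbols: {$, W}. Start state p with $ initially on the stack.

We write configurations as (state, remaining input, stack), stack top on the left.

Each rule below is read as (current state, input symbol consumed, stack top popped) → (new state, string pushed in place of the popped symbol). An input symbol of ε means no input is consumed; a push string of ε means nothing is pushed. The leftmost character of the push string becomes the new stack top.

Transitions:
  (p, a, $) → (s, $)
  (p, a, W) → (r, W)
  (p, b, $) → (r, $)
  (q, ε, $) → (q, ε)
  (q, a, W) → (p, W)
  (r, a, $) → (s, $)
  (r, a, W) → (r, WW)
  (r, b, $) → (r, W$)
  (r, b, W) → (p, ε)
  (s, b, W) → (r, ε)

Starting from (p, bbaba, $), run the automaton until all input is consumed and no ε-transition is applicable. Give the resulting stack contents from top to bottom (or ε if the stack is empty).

W$

(p, bbaba, $)
  read b, top $: go to r, push $ → (r, baba, $)
  read b, top $: go to r, push W$ → (r, aba, W$)
  read a, top W: go to r, push WW → (r, ba, WW$)
  read b, top W: go to p, push ε → (p, a, W$)
  read a, top W: go to r, push W → (r, ε, W$)
All input consumed in state r with stack W$.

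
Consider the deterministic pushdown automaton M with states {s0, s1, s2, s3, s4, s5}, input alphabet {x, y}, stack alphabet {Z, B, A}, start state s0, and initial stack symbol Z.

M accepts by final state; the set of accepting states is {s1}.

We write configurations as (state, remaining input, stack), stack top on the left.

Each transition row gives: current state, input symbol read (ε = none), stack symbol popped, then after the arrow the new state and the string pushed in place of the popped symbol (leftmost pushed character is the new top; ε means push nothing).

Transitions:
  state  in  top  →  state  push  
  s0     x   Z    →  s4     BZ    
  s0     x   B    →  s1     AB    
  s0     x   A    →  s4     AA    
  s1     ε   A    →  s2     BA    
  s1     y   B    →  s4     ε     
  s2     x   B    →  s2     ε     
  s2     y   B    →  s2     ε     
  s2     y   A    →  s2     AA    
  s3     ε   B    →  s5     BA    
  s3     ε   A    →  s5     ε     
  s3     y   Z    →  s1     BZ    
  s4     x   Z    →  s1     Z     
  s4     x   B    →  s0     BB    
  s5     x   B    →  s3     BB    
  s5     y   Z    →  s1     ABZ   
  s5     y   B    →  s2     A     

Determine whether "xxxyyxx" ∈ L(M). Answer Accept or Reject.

Reject

(s0, xxxyyxx, Z)
  read x, top Z: go to s4, push BZ → (s4, xxyyxx, BZ)
  read x, top B: go to s0, push BB → (s0, xyyxx, BBZ)
  read x, top B: go to s1, push AB → (s1, yyxx, ABBZ)
  ε-move, top A: go to s2, push BA → (s2, yyxx, BABBZ)
  read y, top B: go to s2, push ε → (s2, yxx, ABBZ)
  read y, top A: go to s2, push AA → (s2, xx, AABBZ)
No transition applies at (s2, xx, AABBZ); input not fully consumed.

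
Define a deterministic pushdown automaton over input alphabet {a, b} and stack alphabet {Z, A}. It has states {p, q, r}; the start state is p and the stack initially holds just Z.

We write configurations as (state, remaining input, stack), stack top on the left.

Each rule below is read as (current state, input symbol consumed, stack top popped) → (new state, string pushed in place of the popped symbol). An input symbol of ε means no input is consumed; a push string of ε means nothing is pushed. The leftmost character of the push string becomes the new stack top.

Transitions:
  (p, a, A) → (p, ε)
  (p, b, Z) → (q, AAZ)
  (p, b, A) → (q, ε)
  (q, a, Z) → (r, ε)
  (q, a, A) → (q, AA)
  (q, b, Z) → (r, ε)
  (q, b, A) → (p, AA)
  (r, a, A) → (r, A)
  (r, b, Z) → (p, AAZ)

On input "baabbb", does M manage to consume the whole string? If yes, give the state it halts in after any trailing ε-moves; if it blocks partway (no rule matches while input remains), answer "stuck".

p

(p, baabbb, Z)
  read b, top Z: go to q, push AAZ → (q, aabbb, AAZ)
  read a, top A: go to q, push AA → (q, abbb, AAAZ)
  read a, top A: go to q, push AA → (q, bbb, AAAAZ)
  read b, top A: go to p, push AA → (p, bb, AAAAAZ)
  read b, top A: go to q, push ε → (q, b, AAAAZ)
  read b, top A: go to p, push AA → (p, ε, AAAAAZ)
All input consumed; M is in state p.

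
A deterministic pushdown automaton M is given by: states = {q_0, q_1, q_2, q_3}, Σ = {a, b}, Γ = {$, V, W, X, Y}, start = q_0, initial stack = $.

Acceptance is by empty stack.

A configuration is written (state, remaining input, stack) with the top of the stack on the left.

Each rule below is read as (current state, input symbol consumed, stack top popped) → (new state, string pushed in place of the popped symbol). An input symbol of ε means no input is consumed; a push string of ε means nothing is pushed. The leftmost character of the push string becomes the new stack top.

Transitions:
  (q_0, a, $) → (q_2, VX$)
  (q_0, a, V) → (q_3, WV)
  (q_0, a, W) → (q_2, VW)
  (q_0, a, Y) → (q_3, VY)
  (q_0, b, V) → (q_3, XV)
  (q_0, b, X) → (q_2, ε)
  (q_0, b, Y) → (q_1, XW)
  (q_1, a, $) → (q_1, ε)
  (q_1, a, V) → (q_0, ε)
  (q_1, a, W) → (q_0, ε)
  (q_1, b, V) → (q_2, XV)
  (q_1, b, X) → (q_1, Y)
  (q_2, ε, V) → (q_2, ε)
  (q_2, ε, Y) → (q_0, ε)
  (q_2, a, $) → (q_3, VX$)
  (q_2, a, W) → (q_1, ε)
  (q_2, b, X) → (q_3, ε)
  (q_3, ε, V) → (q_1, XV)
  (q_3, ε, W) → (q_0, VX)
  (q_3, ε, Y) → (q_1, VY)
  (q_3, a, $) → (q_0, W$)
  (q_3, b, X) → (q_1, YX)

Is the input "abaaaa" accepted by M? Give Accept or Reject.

(q_0, abaaaa, $)
  read a, top $: go to q_2, push VX$ → (q_2, baaaa, VX$)
  ε-move, top V: go to q_2, push ε → (q_2, baaaa, X$)
  read b, top X: go to q_3, push ε → (q_3, aaaa, $)
  read a, top $: go to q_0, push W$ → (q_0, aaa, W$)
  read a, top W: go to q_2, push VW → (q_2, aa, VW$)
  ε-move, top V: go to q_2, push ε → (q_2, aa, W$)
  read a, top W: go to q_1, push ε → (q_1, a, $)
  read a, top $: go to q_1, push ε → (q_1, ε, ε)
All input consumed and the stack is empty.

Accept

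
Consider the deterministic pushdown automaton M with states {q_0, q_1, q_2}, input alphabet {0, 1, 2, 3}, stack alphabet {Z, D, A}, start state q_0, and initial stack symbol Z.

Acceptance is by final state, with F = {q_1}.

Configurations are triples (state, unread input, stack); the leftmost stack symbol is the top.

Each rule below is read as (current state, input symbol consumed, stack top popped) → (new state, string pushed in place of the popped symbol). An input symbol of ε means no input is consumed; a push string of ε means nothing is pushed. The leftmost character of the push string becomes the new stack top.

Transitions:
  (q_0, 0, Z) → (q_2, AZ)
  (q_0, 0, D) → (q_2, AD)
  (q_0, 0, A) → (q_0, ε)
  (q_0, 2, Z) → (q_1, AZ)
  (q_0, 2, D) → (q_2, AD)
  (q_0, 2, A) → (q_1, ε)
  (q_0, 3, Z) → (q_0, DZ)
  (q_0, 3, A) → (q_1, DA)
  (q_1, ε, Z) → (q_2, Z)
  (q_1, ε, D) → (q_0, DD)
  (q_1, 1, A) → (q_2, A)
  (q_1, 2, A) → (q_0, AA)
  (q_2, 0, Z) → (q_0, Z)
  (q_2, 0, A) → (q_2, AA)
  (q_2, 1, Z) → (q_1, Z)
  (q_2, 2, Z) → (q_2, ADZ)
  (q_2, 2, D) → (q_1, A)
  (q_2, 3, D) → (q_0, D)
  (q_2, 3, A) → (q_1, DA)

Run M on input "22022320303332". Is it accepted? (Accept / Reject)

Reject

(q_0, 22022320303332, Z)
  read 2, top Z: go to q_1, push AZ → (q_1, 2022320303332, AZ)
  read 2, top A: go to q_0, push AA → (q_0, 022320303332, AAZ)
  read 0, top A: go to q_0, push ε → (q_0, 22320303332, AZ)
  read 2, top A: go to q_1, push ε → (q_1, 2320303332, Z)
  ε-move, top Z: go to q_2, push Z → (q_2, 2320303332, Z)
  read 2, top Z: go to q_2, push ADZ → (q_2, 320303332, ADZ)
  read 3, top A: go to q_1, push DA → (q_1, 20303332, DADZ)
  ε-move, top D: go to q_0, push DD → (q_0, 20303332, DDADZ)
  read 2, top D: go to q_2, push AD → (q_2, 0303332, ADDADZ)
  read 0, top A: go to q_2, push AA → (q_2, 303332, AADDADZ)
  read 3, top A: go to q_1, push DA → (q_1, 03332, DAADDADZ)
  ε-move, top D: go to q_0, push DD → (q_0, 03332, DDAADDADZ)
  read 0, top D: go to q_2, push AD → (q_2, 3332, ADDAADDADZ)
  read 3, top A: go to q_1, push DA → (q_1, 332, DADDAADDADZ)
  ε-move, top D: go to q_0, push DD → (q_0, 332, DDADDAADDADZ)
No transition applies at (q_0, 332, DDADDAADDADZ); input not fully consumed.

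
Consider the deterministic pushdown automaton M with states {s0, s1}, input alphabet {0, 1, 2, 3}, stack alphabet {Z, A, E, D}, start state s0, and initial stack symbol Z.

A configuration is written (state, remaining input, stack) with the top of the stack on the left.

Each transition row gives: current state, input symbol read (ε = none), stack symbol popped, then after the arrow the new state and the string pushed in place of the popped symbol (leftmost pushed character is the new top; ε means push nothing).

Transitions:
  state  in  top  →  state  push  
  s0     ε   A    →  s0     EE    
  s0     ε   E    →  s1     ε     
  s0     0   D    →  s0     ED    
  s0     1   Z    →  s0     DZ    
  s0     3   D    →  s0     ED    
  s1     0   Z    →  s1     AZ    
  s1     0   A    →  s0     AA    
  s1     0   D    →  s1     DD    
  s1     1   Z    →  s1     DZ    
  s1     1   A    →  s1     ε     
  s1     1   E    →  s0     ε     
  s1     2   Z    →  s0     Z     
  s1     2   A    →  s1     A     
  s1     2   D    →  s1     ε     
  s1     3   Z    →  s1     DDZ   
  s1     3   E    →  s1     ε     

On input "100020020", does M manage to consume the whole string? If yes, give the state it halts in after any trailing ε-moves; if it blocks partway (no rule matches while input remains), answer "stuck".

(s0, 100020020, Z) ⊢ (s0, 00020020, DZ) ⊢ (s0, 0020020, EDZ) ⊢ (s1, 0020020, DZ) ⊢ (s1, 020020, DDZ) ⊢ (s1, 20020, DDDZ) ⊢ (s1, 0020, DDZ) ⊢ (s1, 020, DDDZ) ⊢ (s1, 20, DDDDZ) ⊢ (s1, 0, DDDZ) ⊢ (s1, ε, DDDDZ)
All input consumed; M is in state s1.

s1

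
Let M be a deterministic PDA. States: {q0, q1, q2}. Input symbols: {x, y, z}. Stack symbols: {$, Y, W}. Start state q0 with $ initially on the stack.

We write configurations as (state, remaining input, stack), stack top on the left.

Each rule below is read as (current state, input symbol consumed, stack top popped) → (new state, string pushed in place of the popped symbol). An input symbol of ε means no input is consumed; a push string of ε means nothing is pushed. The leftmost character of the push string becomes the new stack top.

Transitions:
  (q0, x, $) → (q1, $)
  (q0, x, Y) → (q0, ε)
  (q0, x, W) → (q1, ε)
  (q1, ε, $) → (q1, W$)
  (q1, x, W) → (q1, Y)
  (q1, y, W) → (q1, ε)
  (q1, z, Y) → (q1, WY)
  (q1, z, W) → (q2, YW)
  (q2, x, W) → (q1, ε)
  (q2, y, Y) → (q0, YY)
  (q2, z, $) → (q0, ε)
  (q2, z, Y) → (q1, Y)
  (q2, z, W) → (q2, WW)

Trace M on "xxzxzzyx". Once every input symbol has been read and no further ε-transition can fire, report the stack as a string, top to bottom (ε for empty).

(q0, xxzxzzyx, $)
  read x, top $: go to q1, push $ → (q1, xzxzzyx, $)
  ε-move, top $: go to q1, push W$ → (q1, xzxzzyx, W$)
  read x, top W: go to q1, push Y → (q1, zxzzyx, Y$)
  read z, top Y: go to q1, push WY → (q1, xzzyx, WY$)
  read x, top W: go to q1, push Y → (q1, zzyx, YY$)
  read z, top Y: go to q1, push WY → (q1, zyx, WYY$)
  read z, top W: go to q2, push YW → (q2, yx, YWYY$)
  read y, top Y: go to q0, push YY → (q0, x, YYWYY$)
  read x, top Y: go to q0, push ε → (q0, ε, YWYY$)
All input consumed in state q0 with stack YWYY$.

YWYY$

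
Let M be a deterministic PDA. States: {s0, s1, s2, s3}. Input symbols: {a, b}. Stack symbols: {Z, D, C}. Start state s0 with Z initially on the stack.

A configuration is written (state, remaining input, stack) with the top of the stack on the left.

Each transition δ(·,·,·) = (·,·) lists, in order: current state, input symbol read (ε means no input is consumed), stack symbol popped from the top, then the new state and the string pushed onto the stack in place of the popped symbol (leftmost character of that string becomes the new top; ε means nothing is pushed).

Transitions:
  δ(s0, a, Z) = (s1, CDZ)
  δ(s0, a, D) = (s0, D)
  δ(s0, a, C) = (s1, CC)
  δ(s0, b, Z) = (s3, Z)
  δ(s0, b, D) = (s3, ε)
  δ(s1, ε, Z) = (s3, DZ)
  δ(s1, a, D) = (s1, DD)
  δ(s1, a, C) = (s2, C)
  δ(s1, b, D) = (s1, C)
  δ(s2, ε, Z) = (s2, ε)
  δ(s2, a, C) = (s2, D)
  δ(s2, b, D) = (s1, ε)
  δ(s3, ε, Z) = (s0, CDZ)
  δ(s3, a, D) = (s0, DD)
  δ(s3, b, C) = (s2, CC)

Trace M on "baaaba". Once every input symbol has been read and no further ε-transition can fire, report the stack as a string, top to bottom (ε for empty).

(s0, baaaba, Z)
  read b, top Z: go to s3, push Z → (s3, aaaba, Z)
  ε-move, top Z: go to s0, push CDZ → (s0, aaaba, CDZ)
  read a, top C: go to s1, push CC → (s1, aaba, CCDZ)
  read a, top C: go to s2, push C → (s2, aba, CCDZ)
  read a, top C: go to s2, push D → (s2, ba, DCDZ)
  read b, top D: go to s1, push ε → (s1, a, CDZ)
  read a, top C: go to s2, push C → (s2, ε, CDZ)
All input consumed in state s2 with stack CDZ.

CDZ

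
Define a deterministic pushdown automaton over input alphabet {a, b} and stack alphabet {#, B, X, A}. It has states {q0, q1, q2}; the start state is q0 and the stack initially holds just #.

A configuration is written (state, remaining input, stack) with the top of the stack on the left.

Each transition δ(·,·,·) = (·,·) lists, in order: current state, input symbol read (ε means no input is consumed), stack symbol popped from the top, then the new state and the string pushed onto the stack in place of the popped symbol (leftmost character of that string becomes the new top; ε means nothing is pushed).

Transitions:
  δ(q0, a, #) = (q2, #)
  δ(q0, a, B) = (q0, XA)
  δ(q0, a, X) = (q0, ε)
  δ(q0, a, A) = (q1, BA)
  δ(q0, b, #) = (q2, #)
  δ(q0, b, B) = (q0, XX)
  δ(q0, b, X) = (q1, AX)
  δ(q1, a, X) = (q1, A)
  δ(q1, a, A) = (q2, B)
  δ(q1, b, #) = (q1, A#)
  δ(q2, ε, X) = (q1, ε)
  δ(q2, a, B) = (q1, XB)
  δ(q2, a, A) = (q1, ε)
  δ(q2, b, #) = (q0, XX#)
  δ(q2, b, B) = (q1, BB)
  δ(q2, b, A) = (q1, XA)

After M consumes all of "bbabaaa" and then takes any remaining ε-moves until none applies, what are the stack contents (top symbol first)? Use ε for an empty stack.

(q0, bbabaaa, #) ⊢ (q2, babaaa, #) ⊢ (q0, abaaa, XX#) ⊢ (q0, baaa, X#) ⊢ (q1, aaa, AX#) ⊢ (q2, aa, BX#) ⊢ (q1, a, XBX#) ⊢ (q1, ε, ABX#)
All input consumed in state q1 with stack ABX#.

ABX#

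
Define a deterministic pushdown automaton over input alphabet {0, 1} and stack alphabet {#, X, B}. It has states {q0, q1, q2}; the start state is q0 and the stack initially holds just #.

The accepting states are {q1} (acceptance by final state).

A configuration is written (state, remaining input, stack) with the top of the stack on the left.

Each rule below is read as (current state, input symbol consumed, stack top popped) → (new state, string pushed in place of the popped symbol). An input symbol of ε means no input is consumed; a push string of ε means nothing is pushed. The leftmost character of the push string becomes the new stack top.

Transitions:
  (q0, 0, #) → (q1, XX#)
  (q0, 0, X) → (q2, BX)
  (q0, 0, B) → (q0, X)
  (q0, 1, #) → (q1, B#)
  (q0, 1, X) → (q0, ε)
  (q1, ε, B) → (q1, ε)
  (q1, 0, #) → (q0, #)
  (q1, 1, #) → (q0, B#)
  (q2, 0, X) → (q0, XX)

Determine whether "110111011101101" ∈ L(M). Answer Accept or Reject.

Accept

(q0, 110111011101101, #)
  read 1, top #: go to q1, push B# → (q1, 10111011101101, B#)
  ε-move, top B: go to q1, push ε → (q1, 10111011101101, #)
  read 1, top #: go to q0, push B# → (q0, 0111011101101, B#)
  read 0, top B: go to q0, push X → (q0, 111011101101, X#)
  read 1, top X: go to q0, push ε → (q0, 11011101101, #)
  read 1, top #: go to q1, push B# → (q1, 1011101101, B#)
  ε-move, top B: go to q1, push ε → (q1, 1011101101, #)
  read 1, top #: go to q0, push B# → (q0, 011101101, B#)
  read 0, top B: go to q0, push X → (q0, 11101101, X#)
  read 1, top X: go to q0, push ε → (q0, 1101101, #)
  read 1, top #: go to q1, push B# → (q1, 101101, B#)
  ε-move, top B: go to q1, push ε → (q1, 101101, #)
  read 1, top #: go to q0, push B# → (q0, 01101, B#)
  read 0, top B: go to q0, push X → (q0, 1101, X#)
  read 1, top X: go to q0, push ε → (q0, 101, #)
  read 1, top #: go to q1, push B# → (q1, 01, B#)
  ε-move, top B: go to q1, push ε → (q1, 01, #)
  read 0, top #: go to q0, push # → (q0, 1, #)
  read 1, top #: go to q1, push B# → (q1, ε, B#)
All input consumed; state q1 ∈ F.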